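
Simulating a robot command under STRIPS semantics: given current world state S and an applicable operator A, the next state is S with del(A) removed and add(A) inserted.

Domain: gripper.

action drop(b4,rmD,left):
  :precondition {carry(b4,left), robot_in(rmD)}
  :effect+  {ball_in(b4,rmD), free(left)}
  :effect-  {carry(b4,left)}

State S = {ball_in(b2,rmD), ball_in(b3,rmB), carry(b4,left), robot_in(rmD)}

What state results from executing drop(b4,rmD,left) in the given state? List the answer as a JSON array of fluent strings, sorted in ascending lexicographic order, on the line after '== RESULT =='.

Compute (S \ del) ∪ add:
  pre ⊆ S: {carry(b4,left), robot_in(rmD)} ⊆ S  — applicable
  S \ del = {ball_in(b2,rmD), ball_in(b3,rmB), robot_in(rmD)}
  ∪ add   = {ball_in(b2,rmD), ball_in(b3,rmB), ball_in(b4,rmD), free(left), robot_in(rmD)}

== RESULT ==
["ball_in(b2,rmD)", "ball_in(b3,rmB)", "ball_in(b4,rmD)", "free(left)", "robot_in(rmD)"]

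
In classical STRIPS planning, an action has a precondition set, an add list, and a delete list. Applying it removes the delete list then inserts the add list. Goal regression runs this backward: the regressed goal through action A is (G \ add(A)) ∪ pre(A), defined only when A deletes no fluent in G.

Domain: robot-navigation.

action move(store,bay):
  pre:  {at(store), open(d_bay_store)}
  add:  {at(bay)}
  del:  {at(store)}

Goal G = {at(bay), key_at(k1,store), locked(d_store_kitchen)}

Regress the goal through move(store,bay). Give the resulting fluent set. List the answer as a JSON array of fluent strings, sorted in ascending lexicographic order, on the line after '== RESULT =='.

Compute (G \ add) ∪ pre:
  G ∩ del = {}  (empty — regression defined)
  G \ add = {at(bay), key_at(k1,store), locked(d_store_kitchen)} \ {at(bay)} = {key_at(k1,store), locked(d_store_kitchen)}
  ∪ pre   = {key_at(k1,store), locked(d_store_kitchen)} ∪ {at(store), open(d_bay_store)}
          = {at(store), key_at(k1,store), locked(d_store_kitchen), open(d_bay_store)}

== RESULT ==
["at(store)", "key_at(k1,store)", "locked(d_store_kitchen)", "open(d_bay_store)"]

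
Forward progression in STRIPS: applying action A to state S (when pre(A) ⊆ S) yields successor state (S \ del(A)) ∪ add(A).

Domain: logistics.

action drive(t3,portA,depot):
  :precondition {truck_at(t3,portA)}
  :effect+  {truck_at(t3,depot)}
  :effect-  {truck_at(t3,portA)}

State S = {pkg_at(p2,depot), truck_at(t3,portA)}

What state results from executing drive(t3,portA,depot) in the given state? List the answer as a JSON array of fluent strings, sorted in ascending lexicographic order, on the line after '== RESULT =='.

Progress:
  pre ⊆ S: {truck_at(t3,portA)} ⊆ S  — applicable
  S \ del = {pkg_at(p2,depot)}
  ∪ add   = {pkg_at(p2,depot), truck_at(t3,depot)}

== RESULT ==
["pkg_at(p2,depot)", "truck_at(t3,depot)"]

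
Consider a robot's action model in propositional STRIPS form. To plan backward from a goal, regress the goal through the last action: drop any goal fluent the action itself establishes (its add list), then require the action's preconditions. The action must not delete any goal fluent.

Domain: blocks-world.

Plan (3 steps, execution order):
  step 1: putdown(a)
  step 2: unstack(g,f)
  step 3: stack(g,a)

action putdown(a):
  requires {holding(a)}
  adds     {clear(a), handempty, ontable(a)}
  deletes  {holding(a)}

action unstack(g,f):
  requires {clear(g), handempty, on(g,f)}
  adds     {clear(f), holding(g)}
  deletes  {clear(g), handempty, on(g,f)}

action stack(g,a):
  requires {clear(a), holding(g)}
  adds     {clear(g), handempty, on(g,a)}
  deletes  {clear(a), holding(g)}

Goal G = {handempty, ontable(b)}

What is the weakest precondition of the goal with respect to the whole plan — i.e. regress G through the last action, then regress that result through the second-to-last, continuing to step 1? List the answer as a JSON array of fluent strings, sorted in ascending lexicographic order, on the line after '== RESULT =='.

Work backward from the goal:
  through step 3 (stack(g,a)): drop {handempty}, keep {ontable(b)}, require {clear(a), holding(g)}
    → {clear(a), holding(g), ontable(b)}
  through step 2 (unstack(g,f)): drop {holding(g)}, keep {clear(a), ontable(b)}, require {clear(g), handempty, on(g,f)}
    → {clear(a), clear(g), handempty, on(g,f), ontable(b)}
  through step 1 (putdown(a)): drop {clear(a), handempty}, keep {clear(g), on(g,f), ontable(b)}, require {holding(a)}
    → {clear(g), holding(a), on(g,f), ontable(b)}

== RESULT ==
["clear(g)", "holding(a)", "on(g,f)", "ontable(b)"]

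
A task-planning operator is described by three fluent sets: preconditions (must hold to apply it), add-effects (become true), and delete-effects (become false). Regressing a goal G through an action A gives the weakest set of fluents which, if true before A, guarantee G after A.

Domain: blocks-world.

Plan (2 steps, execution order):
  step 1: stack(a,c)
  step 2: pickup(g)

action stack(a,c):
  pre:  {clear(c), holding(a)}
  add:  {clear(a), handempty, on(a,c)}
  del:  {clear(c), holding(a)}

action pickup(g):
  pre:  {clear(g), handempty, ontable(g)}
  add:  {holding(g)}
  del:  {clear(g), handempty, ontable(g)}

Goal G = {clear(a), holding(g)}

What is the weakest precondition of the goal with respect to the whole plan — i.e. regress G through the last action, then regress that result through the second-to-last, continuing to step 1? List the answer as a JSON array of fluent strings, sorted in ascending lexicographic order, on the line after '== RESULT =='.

Work backward from the goal:
  through step 2 (pickup(g)): drop {holding(g)}, keep {clear(a)}, require {clear(g), handempty, ontable(g)}
    → {clear(a), clear(g), handempty, ontable(g)}
  through step 1 (stack(a,c)): drop {clear(a), handempty}, keep {clear(g), ontable(g)}, require {clear(c), holding(a)}
    → {clear(c), clear(g), holding(a), ontable(g)}

== RESULT ==
["clear(c)", "clear(g)", "holding(a)", "ontable(g)"]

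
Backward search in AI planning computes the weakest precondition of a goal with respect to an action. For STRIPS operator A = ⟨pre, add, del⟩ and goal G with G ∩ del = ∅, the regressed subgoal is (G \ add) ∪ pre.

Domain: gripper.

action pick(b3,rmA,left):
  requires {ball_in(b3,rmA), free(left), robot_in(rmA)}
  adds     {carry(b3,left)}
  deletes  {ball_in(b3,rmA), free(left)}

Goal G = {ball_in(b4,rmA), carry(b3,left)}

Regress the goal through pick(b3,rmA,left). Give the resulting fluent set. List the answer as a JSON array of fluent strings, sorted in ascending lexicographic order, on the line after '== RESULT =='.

Compute (G \ add) ∪ pre:
  G ∩ del = {}  (empty — regression defined)
  G \ add = {ball_in(b4,rmA), carry(b3,left)} \ {carry(b3,left)} = {ball_in(b4,rmA)}
  ∪ pre   = {ball_in(b4,rmA)} ∪ {ball_in(b3,rmA), free(left), robot_in(rmA)}
          = {ball_in(b3,rmA), ball_in(b4,rmA), free(left), robot_in(rmA)}

== RESULT ==
["ball_in(b3,rmA)", "ball_in(b4,rmA)", "free(left)", "robot_in(rmA)"]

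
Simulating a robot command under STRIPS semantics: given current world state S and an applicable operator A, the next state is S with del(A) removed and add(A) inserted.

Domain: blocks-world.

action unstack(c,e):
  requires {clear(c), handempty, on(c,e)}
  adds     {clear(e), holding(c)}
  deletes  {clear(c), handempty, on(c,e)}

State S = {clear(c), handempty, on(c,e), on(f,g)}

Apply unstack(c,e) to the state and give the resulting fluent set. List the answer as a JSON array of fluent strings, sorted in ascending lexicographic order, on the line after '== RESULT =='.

Compute (S \ del) ∪ add:
  pre ⊆ S: {clear(c), handempty, on(c,e)} ⊆ S  — applicable
  S \ del = {on(f,g)}
  ∪ add   = {clear(e), holding(c), on(f,g)}

== RESULT ==
["clear(e)", "holding(c)", "on(f,g)"]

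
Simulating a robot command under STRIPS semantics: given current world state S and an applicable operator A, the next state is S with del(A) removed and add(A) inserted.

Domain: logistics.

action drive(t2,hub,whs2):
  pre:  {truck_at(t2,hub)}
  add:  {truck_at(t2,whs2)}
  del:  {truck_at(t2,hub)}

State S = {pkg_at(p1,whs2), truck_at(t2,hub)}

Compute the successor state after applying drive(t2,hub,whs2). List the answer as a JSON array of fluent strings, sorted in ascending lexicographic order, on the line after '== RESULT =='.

Compute (S \ del) ∪ add:
  pre ⊆ S: {truck_at(t2,hub)} ⊆ S  — applicable
  S \ del = {pkg_at(p1,whs2)}
  ∪ add   = {pkg_at(p1,whs2), truck_at(t2,whs2)}

== RESULT ==
["pkg_at(p1,whs2)", "truck_at(t2,whs2)"]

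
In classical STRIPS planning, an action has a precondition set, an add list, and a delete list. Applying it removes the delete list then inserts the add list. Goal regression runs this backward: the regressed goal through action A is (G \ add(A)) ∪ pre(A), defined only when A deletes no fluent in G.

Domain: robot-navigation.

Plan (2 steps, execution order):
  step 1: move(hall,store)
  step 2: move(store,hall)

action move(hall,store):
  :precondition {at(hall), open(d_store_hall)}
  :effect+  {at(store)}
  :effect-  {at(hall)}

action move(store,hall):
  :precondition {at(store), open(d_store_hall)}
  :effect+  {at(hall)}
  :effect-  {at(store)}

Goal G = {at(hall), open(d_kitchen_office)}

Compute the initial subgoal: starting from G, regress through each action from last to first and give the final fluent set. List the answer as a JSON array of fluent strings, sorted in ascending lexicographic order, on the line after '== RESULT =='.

Regress step by step:
  through step 2 (move(store,hall)): drop {at(hall)}, keep {open(d_kitchen_office)}, require {at(store), open(d_store_hall)}
    → {at(store), open(d_kitchen_office), open(d_store_hall)}
  through step 1 (move(hall,store)): drop {at(store)}, keep {open(d_kitchen_office), open(d_store_hall)}, require {at(hall), open(d_store_hall)}
    → {at(hall), open(d_kitchen_office), open(d_store_hall)}

== RESULT ==
["at(hall)", "open(d_kitchen_office)", "open(d_store_hall)"]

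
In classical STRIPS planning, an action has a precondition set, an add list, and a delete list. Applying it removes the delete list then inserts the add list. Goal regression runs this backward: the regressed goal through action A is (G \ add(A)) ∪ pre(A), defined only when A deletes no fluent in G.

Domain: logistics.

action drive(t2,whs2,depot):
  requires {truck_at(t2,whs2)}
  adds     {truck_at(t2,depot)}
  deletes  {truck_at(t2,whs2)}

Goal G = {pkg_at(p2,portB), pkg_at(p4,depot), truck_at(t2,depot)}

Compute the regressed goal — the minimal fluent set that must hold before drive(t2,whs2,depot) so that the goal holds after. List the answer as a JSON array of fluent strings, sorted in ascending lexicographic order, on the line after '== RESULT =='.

Compute (G \ add) ∪ pre:
  G ∩ del = {}  (empty — regression defined)
  G \ add = {pkg_at(p2,portB), pkg_at(p4,depot), truck_at(t2,depot)} \ {truck_at(t2,depot)} = {pkg_at(p2,portB), pkg_at(p4,depot)}
  ∪ pre   = {pkg_at(p2,portB), pkg_at(p4,depot)} ∪ {truck_at(t2,whs2)}
          = {pkg_at(p2,portB), pkg_at(p4,depot), truck_at(t2,whs2)}

== RESULT ==
["pkg_at(p2,portB)", "pkg_at(p4,depot)", "truck_at(t2,whs2)"]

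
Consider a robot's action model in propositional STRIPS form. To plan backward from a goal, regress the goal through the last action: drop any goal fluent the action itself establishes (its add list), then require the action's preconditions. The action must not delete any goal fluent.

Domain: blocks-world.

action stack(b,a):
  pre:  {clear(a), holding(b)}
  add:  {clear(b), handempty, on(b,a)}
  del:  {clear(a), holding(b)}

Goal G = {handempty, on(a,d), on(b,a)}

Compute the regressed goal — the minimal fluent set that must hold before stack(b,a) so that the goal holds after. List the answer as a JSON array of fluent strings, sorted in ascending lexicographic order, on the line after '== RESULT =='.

Compute (G \ add) ∪ pre:
  G ∩ del = {}  (empty — regression defined)
  G \ add = {handempty, on(a,d), on(b,a)} \ {clear(b), handempty, on(b,a)} = {on(a,d)}
  ∪ pre   = {on(a,d)} ∪ {clear(a), holding(b)}
          = {clear(a), holding(b), on(a,d)}

== RESULT ==
["clear(a)", "holding(b)", "on(a,d)"]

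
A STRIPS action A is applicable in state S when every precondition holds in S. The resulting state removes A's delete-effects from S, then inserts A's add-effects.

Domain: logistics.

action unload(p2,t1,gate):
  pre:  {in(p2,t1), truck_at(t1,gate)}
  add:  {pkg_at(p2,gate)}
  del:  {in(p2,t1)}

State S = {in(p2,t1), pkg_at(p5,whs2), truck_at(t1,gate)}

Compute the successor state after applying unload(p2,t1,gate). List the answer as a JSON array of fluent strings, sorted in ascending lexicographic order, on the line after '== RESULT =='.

Progress:
  pre ⊆ S: {in(p2,t1), truck_at(t1,gate)} ⊆ S  — applicable
  S \ del = {pkg_at(p5,whs2), truck_at(t1,gate)}
  ∪ add   = {pkg_at(p2,gate), pkg_at(p5,whs2), truck_at(t1,gate)}

== RESULT ==
["pkg_at(p2,gate)", "pkg_at(p5,whs2)", "truck_at(t1,gate)"]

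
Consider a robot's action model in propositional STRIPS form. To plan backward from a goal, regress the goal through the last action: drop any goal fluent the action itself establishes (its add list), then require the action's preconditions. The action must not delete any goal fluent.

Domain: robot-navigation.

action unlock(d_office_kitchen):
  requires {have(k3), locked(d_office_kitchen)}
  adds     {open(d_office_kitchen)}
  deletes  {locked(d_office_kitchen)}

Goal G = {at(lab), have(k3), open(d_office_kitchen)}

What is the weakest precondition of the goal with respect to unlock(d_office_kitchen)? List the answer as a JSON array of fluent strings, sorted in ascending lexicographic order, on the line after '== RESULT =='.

Compute (G \ add) ∪ pre:
  G ∩ del = {}  (empty — regression defined)
  G \ add = {at(lab), have(k3), open(d_office_kitchen)} \ {open(d_office_kitchen)} = {at(lab), have(k3)}
  ∪ pre   = {at(lab), have(k3)} ∪ {have(k3), locked(d_office_kitchen)}
          = {at(lab), have(k3), locked(d_office_kitchen)}

== RESULT ==
["at(lab)", "have(k3)", "locked(d_office_kitchen)"]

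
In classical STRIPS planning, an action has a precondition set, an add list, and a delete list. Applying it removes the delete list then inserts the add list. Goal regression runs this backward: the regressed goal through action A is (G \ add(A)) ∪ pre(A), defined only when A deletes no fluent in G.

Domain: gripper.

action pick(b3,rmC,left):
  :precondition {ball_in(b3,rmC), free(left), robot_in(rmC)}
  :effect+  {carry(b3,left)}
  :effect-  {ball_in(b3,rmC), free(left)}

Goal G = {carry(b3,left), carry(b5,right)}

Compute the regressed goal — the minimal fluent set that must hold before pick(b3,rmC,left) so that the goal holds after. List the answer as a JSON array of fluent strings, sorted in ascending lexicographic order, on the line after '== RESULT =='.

Compute (G \ add) ∪ pre:
  G ∩ del = {}  (empty — regression defined)
  G \ add = {carry(b3,left), carry(b5,right)} \ {carry(b3,left)} = {carry(b5,right)}
  ∪ pre   = {carry(b5,right)} ∪ {ball_in(b3,rmC), free(left), robot_in(rmC)}
          = {ball_in(b3,rmC), carry(b5,right), free(left), robot_in(rmC)}

== RESULT ==
["ball_in(b3,rmC)", "carry(b5,right)", "free(left)", "robot_in(rmC)"]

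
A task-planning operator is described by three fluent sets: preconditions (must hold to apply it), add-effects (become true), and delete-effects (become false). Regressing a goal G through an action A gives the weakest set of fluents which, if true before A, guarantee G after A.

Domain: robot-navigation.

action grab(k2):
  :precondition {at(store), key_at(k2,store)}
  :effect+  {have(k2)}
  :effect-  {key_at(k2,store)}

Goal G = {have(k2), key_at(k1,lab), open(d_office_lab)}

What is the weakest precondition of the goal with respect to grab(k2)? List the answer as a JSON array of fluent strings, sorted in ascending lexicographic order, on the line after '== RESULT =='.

Compute (G \ add) ∪ pre:
  G ∩ del = {}  (empty — regression defined)
  G \ add = {have(k2), key_at(k1,lab), open(d_office_lab)} \ {have(k2)} = {key_at(k1,lab), open(d_office_lab)}
  ∪ pre   = {key_at(k1,lab), open(d_office_lab)} ∪ {at(store), key_at(k2,store)}
          = {at(store), key_at(k1,lab), key_at(k2,store), open(d_office_lab)}

== RESULT ==
["at(store)", "key_at(k1,lab)", "key_at(k2,store)", "open(d_office_lab)"]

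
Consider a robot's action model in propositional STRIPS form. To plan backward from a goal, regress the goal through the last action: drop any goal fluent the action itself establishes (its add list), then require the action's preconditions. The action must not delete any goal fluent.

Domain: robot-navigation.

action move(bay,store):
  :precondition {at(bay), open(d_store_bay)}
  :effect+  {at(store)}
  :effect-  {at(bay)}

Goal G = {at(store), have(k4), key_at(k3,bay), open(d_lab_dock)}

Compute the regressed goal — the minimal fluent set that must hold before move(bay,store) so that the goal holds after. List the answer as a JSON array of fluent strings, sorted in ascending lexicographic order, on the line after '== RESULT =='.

Regress:
  G ∩ del = {}  (empty — regression defined)
  G \ add = {at(store), have(k4), key_at(k3,bay), open(d_lab_dock)} \ {at(store)} = {have(k4), key_at(k3,bay), open(d_lab_dock)}
  ∪ pre   = {have(k4), key_at(k3,bay), open(d_lab_dock)} ∪ {at(bay), open(d_store_bay)}
          = {at(bay), have(k4), key_at(k3,bay), open(d_lab_dock), open(d_store_bay)}

== RESULT ==
["at(bay)", "have(k4)", "key_at(k3,bay)", "open(d_lab_dock)", "open(d_store_bay)"]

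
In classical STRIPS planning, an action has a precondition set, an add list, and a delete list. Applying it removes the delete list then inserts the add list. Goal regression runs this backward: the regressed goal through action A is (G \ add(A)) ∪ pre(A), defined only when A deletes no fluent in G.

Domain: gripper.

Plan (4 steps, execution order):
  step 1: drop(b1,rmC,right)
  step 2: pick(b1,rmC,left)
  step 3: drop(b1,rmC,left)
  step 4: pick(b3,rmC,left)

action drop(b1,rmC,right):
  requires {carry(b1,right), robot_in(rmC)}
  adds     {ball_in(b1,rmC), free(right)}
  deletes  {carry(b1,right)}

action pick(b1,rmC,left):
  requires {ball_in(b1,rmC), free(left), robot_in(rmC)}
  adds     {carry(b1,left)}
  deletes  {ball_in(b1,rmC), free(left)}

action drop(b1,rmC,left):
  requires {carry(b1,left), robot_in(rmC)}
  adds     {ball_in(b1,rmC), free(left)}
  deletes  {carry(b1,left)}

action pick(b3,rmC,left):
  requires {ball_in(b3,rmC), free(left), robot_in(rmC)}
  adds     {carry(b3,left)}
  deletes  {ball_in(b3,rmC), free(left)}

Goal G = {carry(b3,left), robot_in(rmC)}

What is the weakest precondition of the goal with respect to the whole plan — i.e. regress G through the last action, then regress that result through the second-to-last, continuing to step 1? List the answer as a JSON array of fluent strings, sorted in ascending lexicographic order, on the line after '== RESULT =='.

Work backward from the goal:
  through step 4 (pick(b3,rmC,left)): drop {carry(b3,left)}, keep {robot_in(rmC)}, require {ball_in(b3,rmC), free(left), robot_in(rmC)}
    → {ball_in(b3,rmC), free(left), robot_in(rmC)}
  through step 3 (drop(b1,rmC,left)): drop {free(left)}, keep {ball_in(b3,rmC), robot_in(rmC)}, require {carry(b1,left), robot_in(rmC)}
    → {ball_in(b3,rmC), carry(b1,left), robot_in(rmC)}
  through step 2 (pick(b1,rmC,left)): drop {carry(b1,left)}, keep {ball_in(b3,rmC), robot_in(rmC)}, require {ball_in(b1,rmC), free(left), robot_in(rmC)}
    → {ball_in(b1,rmC), ball_in(b3,rmC), free(left), robot_in(rmC)}
  through step 1 (drop(b1,rmC,right)): drop {ball_in(b1,rmC)}, keep {ball_in(b3,rmC), free(left), robot_in(rmC)}, require {carry(b1,right), robot_in(rmC)}
    → {ball_in(b3,rmC), carry(b1,right), free(left), robot_in(rmC)}

== RESULT ==
["ball_in(b3,rmC)", "carry(b1,right)", "free(left)", "robot_in(rmC)"]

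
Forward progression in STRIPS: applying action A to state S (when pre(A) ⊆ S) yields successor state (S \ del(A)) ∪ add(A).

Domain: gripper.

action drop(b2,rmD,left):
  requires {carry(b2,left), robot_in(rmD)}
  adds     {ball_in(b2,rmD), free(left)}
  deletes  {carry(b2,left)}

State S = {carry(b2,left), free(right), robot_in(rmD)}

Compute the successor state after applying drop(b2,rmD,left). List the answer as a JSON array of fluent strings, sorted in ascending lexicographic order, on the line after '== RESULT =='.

Compute (S \ del) ∪ add:
  pre ⊆ S: {carry(b2,left), robot_in(rmD)} ⊆ S  — applicable
  S \ del = {free(right), robot_in(rmD)}
  ∪ add   = {ball_in(b2,rmD), free(left), free(right), robot_in(rmD)}

== RESULT ==
["ball_in(b2,rmD)", "free(left)", "free(right)", "robot_in(rmD)"]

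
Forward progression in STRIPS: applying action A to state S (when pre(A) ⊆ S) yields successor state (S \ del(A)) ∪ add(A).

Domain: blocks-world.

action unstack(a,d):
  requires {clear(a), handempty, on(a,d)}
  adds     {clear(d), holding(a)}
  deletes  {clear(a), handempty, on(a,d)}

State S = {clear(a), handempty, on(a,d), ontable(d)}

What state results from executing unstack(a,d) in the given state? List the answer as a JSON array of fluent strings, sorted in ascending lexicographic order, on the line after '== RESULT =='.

Progress:
  pre ⊆ S: {clear(a), handempty, on(a,d)} ⊆ S  — applicable
  S \ del = {ontable(d)}
  ∪ add   = {clear(d), holding(a), ontable(d)}

== RESULT ==
["clear(d)", "holding(a)", "ontable(d)"]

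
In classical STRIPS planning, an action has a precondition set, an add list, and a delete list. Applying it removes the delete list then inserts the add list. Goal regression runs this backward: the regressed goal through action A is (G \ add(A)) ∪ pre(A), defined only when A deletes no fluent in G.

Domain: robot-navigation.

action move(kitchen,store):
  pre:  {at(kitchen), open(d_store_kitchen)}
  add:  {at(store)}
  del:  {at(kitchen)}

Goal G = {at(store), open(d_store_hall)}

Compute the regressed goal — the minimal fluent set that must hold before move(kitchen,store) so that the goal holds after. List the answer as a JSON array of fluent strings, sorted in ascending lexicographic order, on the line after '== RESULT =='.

Regress:
  G ∩ del = {}  (empty — regression defined)
  G \ add = {at(store), open(d_store_hall)} \ {at(store)} = {open(d_store_hall)}
  ∪ pre   = {open(d_store_hall)} ∪ {at(kitchen), open(d_store_kitchen)}
          = {at(kitchen), open(d_store_hall), open(d_store_kitchen)}

== RESULT ==
["at(kitchen)", "open(d_store_hall)", "open(d_store_kitchen)"]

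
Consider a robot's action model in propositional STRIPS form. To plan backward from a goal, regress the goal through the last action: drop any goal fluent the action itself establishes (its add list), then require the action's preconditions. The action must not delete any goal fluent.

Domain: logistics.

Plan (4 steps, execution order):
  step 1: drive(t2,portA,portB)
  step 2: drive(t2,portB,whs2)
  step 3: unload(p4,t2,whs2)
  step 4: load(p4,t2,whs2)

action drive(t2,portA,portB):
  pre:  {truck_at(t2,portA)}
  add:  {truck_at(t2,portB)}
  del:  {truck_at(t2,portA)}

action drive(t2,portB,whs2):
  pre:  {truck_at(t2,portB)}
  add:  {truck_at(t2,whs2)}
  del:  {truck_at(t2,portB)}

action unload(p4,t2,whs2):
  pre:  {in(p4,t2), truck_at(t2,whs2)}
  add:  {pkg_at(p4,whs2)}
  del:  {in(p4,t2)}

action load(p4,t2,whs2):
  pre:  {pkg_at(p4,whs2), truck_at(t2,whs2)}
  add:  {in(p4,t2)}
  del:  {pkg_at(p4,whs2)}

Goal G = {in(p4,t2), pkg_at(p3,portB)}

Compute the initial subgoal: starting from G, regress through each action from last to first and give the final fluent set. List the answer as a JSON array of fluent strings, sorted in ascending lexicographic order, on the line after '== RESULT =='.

Regress step by step:
  through step 4 (load(p4,t2,whs2)): drop {in(p4,t2)}, keep {pkg_at(p3,portB)}, require {pkg_at(p4,whs2), truck_at(t2,whs2)}
    → {pkg_at(p3,portB), pkg_at(p4,whs2), truck_at(t2,whs2)}
  through step 3 (unload(p4,t2,whs2)): drop {pkg_at(p4,whs2)}, keep {pkg_at(p3,portB), truck_at(t2,whs2)}, require {in(p4,t2), truck_at(t2,whs2)}
    → {in(p4,t2), pkg_at(p3,portB), truck_at(t2,whs2)}
  through step 2 (drive(t2,portB,whs2)): drop {truck_at(t2,whs2)}, keep {in(p4,t2), pkg_at(p3,portB)}, require {truck_at(t2,portB)}
    → {in(p4,t2), pkg_at(p3,portB), truck_at(t2,portB)}
  through step 1 (drive(t2,portA,portB)): drop {truck_at(t2,portB)}, keep {in(p4,t2), pkg_at(p3,portB)}, require {truck_at(t2,portA)}
    → {in(p4,t2), pkg_at(p3,portB), truck_at(t2,portA)}

== RESULT ==
["in(p4,t2)", "pkg_at(p3,portB)", "truck_at(t2,portA)"]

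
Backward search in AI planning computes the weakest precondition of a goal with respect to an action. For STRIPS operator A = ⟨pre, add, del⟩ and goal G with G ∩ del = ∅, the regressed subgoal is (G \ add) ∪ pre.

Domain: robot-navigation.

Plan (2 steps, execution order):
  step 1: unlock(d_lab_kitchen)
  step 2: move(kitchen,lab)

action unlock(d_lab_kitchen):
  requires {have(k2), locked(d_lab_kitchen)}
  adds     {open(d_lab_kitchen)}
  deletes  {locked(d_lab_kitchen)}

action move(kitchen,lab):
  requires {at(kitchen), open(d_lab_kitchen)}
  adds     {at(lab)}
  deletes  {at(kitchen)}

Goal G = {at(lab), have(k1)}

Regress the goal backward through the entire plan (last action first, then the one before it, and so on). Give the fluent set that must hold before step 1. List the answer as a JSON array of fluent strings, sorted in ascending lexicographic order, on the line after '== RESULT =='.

Regress step by step:
  through step 2 (move(kitchen,lab)): drop {at(lab)}, keep {have(k1)}, require {at(kitchen), open(d_lab_kitchen)}
    → {at(kitchen), have(k1), open(d_lab_kitchen)}
  through step 1 (unlock(d_lab_kitchen)): drop {open(d_lab_kitchen)}, keep {at(kitchen), have(k1)}, require {have(k2), locked(d_lab_kitchen)}
    → {at(kitchen), have(k1), have(k2), locked(d_lab_kitchen)}

== RESULT ==
["at(kitchen)", "have(k1)", "have(k2)", "locked(d_lab_kitchen)"]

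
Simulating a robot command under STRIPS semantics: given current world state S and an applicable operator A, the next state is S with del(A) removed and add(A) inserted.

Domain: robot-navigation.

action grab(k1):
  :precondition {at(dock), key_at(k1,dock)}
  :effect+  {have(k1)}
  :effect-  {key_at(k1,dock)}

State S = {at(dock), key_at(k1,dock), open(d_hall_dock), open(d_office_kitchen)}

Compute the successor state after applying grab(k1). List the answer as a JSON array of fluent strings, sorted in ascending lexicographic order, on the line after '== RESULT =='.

Progress:
  pre ⊆ S: {at(dock), key_at(k1,dock)} ⊆ S  — applicable
  S \ del = {at(dock), open(d_hall_dock), open(d_office_kitchen)}
  ∪ add   = {at(dock), have(k1), open(d_hall_dock), open(d_office_kitchen)}

== RESULT ==
["at(dock)", "have(k1)", "open(d_hall_dock)", "open(d_office_kitchen)"]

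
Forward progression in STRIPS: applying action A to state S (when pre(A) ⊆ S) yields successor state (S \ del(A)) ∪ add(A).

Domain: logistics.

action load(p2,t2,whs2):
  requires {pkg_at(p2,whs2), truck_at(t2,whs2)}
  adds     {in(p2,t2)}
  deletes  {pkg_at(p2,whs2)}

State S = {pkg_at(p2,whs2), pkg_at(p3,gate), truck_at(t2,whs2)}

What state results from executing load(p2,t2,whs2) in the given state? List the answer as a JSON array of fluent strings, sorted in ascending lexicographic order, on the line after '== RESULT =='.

Compute (S \ del) ∪ add:
  pre ⊆ S: {pkg_at(p2,whs2), truck_at(t2,whs2)} ⊆ S  — applicable
  S \ del = {pkg_at(p3,gate), truck_at(t2,whs2)}
  ∪ add   = {in(p2,t2), pkg_at(p3,gate), truck_at(t2,whs2)}

== RESULT ==
["in(p2,t2)", "pkg_at(p3,gate)", "truck_at(t2,whs2)"]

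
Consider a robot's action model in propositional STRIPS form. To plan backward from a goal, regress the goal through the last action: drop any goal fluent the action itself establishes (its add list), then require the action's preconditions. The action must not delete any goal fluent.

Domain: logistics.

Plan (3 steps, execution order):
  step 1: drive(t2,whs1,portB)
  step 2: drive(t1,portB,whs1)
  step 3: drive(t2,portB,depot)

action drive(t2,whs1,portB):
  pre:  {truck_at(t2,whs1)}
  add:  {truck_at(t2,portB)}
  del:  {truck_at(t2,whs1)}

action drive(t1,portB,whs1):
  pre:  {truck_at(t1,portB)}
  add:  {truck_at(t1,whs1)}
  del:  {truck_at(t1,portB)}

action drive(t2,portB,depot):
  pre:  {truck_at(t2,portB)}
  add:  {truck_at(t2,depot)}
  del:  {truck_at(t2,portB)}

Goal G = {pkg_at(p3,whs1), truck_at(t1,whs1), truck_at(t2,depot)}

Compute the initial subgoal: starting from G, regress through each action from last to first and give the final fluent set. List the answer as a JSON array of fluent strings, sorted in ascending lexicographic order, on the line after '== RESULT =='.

Work backward from the goal:
  through step 3 (drive(t2,portB,depot)): drop {truck_at(t2,depot)}, keep {pkg_at(p3,whs1), truck_at(t1,whs1)}, require {truck_at(t2,portB)}
    → {pkg_at(p3,whs1), truck_at(t1,whs1), truck_at(t2,portB)}
  through step 2 (drive(t1,portB,whs1)): drop {truck_at(t1,whs1)}, keep {pkg_at(p3,whs1), truck_at(t2,portB)}, require {truck_at(t1,portB)}
    → {pkg_at(p3,whs1), truck_at(t1,portB), truck_at(t2,portB)}
  through step 1 (drive(t2,whs1,portB)): drop {truck_at(t2,portB)}, keep {pkg_at(p3,whs1), truck_at(t1,portB)}, require {truck_at(t2,whs1)}
    → {pkg_at(p3,whs1), truck_at(t1,portB), truck_at(t2,whs1)}

== RESULT ==
["pkg_at(p3,whs1)", "truck_at(t1,portB)", "truck_at(t2,whs1)"]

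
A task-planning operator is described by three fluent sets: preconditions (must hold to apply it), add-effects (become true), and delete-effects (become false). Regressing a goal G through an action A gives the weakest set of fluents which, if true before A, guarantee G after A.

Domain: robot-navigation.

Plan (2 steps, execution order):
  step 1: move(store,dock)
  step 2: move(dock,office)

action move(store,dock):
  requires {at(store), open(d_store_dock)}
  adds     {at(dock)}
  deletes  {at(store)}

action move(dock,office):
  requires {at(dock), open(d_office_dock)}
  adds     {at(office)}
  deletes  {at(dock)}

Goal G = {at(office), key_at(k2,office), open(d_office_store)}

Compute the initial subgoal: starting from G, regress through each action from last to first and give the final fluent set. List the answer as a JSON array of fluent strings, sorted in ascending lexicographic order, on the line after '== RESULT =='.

Work backward from the goal:
  through step 2 (move(dock,office)): drop {at(office)}, keep {key_at(k2,office), open(d_office_store)}, require {at(dock), open(d_office_dock)}
    → {at(dock), key_at(k2,office), open(d_office_dock), open(d_office_store)}
  through step 1 (move(store,dock)): drop {at(dock)}, keep {key_at(k2,office), open(d_office_dock), open(d_office_store)}, require {at(store), open(d_store_dock)}
    → {at(store), key_at(k2,office), open(d_office_dock), open(d_office_store), open(d_store_dock)}

== RESULT ==
["at(store)", "key_at(k2,office)", "open(d_office_dock)", "open(d_office_store)", "open(d_store_dock)"]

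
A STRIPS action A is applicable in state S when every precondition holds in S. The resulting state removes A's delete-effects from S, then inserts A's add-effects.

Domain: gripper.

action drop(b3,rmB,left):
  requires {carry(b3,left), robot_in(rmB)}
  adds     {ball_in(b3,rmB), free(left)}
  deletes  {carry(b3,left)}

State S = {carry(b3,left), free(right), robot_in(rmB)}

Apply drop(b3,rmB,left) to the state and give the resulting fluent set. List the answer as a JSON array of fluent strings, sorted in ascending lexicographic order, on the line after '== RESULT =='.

Progress:
  pre ⊆ S: {carry(b3,left), robot_in(rmB)} ⊆ S  — applicable
  S \ del = {free(right), robot_in(rmB)}
  ∪ add   = {ball_in(b3,rmB), free(left), free(right), robot_in(rmB)}

== RESULT ==
["ball_in(b3,rmB)", "free(left)", "free(right)", "robot_in(rmB)"]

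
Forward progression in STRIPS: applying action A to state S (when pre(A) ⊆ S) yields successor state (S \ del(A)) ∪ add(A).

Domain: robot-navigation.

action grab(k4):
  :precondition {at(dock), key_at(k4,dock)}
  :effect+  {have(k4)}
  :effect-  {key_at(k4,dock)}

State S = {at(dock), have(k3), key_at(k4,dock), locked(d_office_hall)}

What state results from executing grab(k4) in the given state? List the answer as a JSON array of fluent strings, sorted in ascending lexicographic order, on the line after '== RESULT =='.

Compute (S \ del) ∪ add:
  pre ⊆ S: {at(dock), key_at(k4,dock)} ⊆ S  — applicable
  S \ del = {at(dock), have(k3), locked(d_office_hall)}
  ∪ add   = {at(dock), have(k3), have(k4), locked(d_office_hall)}

== RESULT ==
["at(dock)", "have(k3)", "have(k4)", "locked(d_office_hall)"]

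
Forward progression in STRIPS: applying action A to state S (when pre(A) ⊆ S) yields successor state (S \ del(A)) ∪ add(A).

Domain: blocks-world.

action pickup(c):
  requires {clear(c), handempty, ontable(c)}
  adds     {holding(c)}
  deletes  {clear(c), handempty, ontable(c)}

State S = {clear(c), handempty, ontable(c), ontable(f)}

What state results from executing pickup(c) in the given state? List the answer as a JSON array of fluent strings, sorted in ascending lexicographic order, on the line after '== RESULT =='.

Progress:
  pre ⊆ S: {clear(c), handempty, ontable(c)} ⊆ S  — applicable
  S \ del = {ontable(f)}
  ∪ add   = {holding(c), ontable(f)}

== RESULT ==
["holding(c)", "ontable(f)"]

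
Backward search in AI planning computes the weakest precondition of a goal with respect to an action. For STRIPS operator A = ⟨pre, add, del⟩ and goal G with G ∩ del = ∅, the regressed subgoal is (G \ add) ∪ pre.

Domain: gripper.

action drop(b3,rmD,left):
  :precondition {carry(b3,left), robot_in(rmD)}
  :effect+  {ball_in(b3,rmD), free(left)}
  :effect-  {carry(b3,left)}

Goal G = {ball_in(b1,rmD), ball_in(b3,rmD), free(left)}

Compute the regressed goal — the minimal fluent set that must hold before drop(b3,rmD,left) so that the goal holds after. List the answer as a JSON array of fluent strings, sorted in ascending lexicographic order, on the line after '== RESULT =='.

Compute (G \ add) ∪ pre:
  G ∩ del = {}  (empty — regression defined)
  G \ add = {ball_in(b1,rmD), ball_in(b3,rmD), free(left)} \ {ball_in(b3,rmD), free(left)} = {ball_in(b1,rmD)}
  ∪ pre   = {ball_in(b1,rmD)} ∪ {carry(b3,left), robot_in(rmD)}
          = {ball_in(b1,rmD), carry(b3,left), robot_in(rmD)}

== RESULT ==
["ball_in(b1,rmD)", "carry(b3,left)", "robot_in(rmD)"]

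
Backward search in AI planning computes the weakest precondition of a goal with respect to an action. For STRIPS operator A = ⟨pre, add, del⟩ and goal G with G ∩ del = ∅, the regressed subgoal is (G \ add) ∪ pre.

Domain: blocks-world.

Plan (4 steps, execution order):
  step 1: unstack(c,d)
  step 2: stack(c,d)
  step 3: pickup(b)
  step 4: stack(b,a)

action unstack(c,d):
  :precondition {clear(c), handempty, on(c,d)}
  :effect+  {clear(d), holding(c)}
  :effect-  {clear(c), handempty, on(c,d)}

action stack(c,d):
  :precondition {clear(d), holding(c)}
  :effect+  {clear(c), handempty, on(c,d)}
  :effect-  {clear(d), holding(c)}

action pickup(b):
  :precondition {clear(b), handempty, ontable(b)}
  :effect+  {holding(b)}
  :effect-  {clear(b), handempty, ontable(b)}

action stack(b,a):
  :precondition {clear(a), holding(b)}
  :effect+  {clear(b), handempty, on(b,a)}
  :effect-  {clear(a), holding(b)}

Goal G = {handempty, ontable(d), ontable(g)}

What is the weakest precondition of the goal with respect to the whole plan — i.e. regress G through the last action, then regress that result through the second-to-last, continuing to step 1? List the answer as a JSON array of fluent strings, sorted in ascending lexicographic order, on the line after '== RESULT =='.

Regress step by step:
  through step 4 (stack(b,a)): drop {handempty}, keep {ontable(d), ontable(g)}, require {clear(a), holding(b)}
    → {clear(a), holding(b), ontable(d), ontable(g)}
  through step 3 (pickup(b)): drop {holding(b)}, keep {clear(a), ontable(d), ontable(g)}, require {clear(b), handempty, ontable(b)}
    → {clear(a), clear(b), handempty, ontable(b), ontable(d), ontable(g)}
  through step 2 (stack(c,d)): drop {handempty}, keep {clear(a), clear(b), ontable(b), ontable(d), ontable(g)}, require {clear(d), holding(c)}
    → {clear(a), clear(b), clear(d), holding(c), ontable(b), ontable(d), ontable(g)}
  through step 1 (unstack(c,d)): drop {clear(d), holding(c)}, keep {clear(a), clear(b), ontable(b), ontable(d), ontable(g)}, require {clear(c), handempty, on(c,d)}
    → {clear(a), clear(b), clear(c), handempty, on(c,d), ontable(b), ontable(d), ontable(g)}

== RESULT ==
["clear(a)", "clear(b)", "clear(c)", "handempty", "on(c,d)", "ontable(b)", "ontable(d)", "ontable(g)"]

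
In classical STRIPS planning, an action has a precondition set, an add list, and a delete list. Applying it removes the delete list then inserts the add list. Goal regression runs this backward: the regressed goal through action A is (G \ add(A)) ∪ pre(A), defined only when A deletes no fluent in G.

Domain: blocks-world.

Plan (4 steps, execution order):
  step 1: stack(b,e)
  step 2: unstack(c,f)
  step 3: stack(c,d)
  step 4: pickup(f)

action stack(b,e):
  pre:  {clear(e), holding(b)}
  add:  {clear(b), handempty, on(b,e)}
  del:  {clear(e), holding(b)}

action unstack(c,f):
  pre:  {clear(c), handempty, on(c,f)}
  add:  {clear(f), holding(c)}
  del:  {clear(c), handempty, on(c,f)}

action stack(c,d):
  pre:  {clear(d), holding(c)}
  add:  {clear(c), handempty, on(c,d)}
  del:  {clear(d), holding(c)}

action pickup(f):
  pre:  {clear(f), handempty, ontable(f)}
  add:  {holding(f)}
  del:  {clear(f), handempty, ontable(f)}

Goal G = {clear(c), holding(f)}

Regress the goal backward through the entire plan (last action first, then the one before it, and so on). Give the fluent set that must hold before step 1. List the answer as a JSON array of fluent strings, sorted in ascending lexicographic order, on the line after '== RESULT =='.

Regress step by step:
  through step 4 (pickup(f)): drop {holding(f)}, keep {clear(c)}, require {clear(f), handempty, ontable(f)}
    → {clear(c), clear(f), handempty, ontable(f)}
  through step 3 (stack(c,d)): drop {clear(c), handempty}, keep {clear(f), ontable(f)}, require {clear(d), holding(c)}
    → {clear(d), clear(f), holding(c), ontable(f)}
  through step 2 (unstack(c,f)): drop {clear(f), holding(c)}, keep {clear(d), ontable(f)}, require {clear(c), handempty, on(c,f)}
    → {clear(c), clear(d), handempty, on(c,f), ontable(f)}
  through step 1 (stack(b,e)): drop {handempty}, keep {clear(c), clear(d), on(c,f), ontable(f)}, require {clear(e), holding(b)}
    → {clear(c), clear(d), clear(e), holding(b), on(c,f), ontable(f)}

== RESULT ==
["clear(c)", "clear(d)", "clear(e)", "holding(b)", "on(c,f)", "ontable(f)"]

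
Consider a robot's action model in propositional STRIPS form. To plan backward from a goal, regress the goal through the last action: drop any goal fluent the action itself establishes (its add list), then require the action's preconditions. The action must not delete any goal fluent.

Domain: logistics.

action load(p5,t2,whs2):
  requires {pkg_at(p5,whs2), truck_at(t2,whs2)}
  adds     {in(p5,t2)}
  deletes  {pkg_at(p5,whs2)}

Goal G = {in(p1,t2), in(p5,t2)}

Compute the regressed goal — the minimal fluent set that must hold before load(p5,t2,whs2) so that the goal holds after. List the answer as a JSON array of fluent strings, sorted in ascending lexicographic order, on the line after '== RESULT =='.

Regress:
  G ∩ del = {}  (empty — regression defined)
  G \ add = {in(p1,t2), in(p5,t2)} \ {in(p5,t2)} = {in(p1,t2)}
  ∪ pre   = {in(p1,t2)} ∪ {pkg_at(p5,whs2), truck_at(t2,whs2)}
          = {in(p1,t2), pkg_at(p5,whs2), truck_at(t2,whs2)}

== RESULT ==
["in(p1,t2)", "pkg_at(p5,whs2)", "truck_at(t2,whs2)"]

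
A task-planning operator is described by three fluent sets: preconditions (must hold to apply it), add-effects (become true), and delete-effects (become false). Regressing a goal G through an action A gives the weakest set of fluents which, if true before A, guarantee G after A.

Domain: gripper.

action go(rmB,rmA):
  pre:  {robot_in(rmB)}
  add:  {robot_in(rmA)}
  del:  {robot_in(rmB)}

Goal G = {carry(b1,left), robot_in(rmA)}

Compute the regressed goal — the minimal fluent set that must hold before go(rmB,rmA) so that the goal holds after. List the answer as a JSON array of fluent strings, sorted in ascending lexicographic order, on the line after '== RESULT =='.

Compute (G \ add) ∪ pre:
  G ∩ del = {}  (empty — regression defined)
  G \ add = {carry(b1,left), robot_in(rmA)} \ {robot_in(rmA)} = {carry(b1,left)}
  ∪ pre   = {carry(b1,left)} ∪ {robot_in(rmB)}
          = {carry(b1,left), robot_in(rmB)}

== RESULT ==
["carry(b1,left)", "robot_in(rmB)"]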